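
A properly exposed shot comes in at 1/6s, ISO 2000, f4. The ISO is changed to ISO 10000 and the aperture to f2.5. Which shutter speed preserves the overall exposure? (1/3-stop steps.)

ISO: 2000 → 2500 → 3200 → 4000 → 5000 → 6400 → 8000 → 10000 — 2 1/3 stops raised (brighter).
Aperture: f/4 → f/3.5 → f/3.2 → f/2.8 → f/2.5 — 1 1/3 stops wider (brighter).
Net change so far: 3 2/3 stops brighter. Offset with the shutter speed: 1/6 → 1/8 → 1/10 → 1/13 → 1/15 → 1/20 → 1/25 → 1/30 → 1/40 → 1/50 → 1/60 → 1/80.

1/80s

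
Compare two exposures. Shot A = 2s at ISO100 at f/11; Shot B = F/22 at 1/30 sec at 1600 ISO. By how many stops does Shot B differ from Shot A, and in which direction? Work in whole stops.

Aperture: f/11 → f/16 → f/22 — 2 stops narrower (darker).
Shutter speed: 2 → 1 → 1/2 → 1/4 → 1/8 → 1/15 → 1/30 — 6 stops shorter (darker).
ISO: 100 → 200 → 400 → 800 → 1600 — 4 stops raised (brighter).
Net: −2 −6 +4 = −4 stops.

4 stops darker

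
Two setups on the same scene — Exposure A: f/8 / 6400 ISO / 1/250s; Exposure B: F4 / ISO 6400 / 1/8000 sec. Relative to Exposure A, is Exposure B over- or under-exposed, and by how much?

Aperture: f/8 → f/5.6 → f/4 — 2 stops wider (brighter).
Shutter speed: 1/250 → 1/500 → 1/1000 → 1/2000 → 1/4000 → 1/8000 — 5 stops faster (darker).
ISO: unchanged.
Net: +2 −5 = −3 stops.

3 stops darker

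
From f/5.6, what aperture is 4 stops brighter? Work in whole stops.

f/1.4

Aperture: f/5.6 → f/4 → f/2.8 → f/2 → f/1.4 — 4 stops opened up (brighter).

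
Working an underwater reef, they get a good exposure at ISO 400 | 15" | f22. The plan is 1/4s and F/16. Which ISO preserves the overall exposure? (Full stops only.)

Shutter speed: 15 → 8 → 4 → 2 → 1 → 1/2 → 1/4 — 6 stops faster (darker).
Aperture: f/22 → f/16 — 1 stop wider (brighter).
Net change so far: 5 stops darker. Offset with the ISO: 400 → 800 → 1600 → 3200 → 6400 → 12800.

ISO 12800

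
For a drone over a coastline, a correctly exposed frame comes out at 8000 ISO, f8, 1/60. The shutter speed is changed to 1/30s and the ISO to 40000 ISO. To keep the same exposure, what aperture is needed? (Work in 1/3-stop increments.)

f/25

Shutter speed: 1/60 → 1/50 → 1/40 → 1/30 — 1 stop slower (brighter).
ISO: 8000 → 10000 → 12800 → 16000 → 20000 → 25600 → 32000 → 40000 — 2 1/3 stops higher (brighter).
Net change so far: 3 1/3 stops brighter. Offset with the aperture: f/8 → f/9 → f/10 → f/11 → f/13 → f/14 → f/16 → f/18 → f/20 → f/22 → f/25.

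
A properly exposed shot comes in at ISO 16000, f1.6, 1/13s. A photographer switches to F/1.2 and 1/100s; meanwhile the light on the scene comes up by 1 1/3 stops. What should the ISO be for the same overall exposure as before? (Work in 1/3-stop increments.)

ISO 32000

Scene light: 1 1/3 stops brighter.
Aperture: f/1.6 → f/1.4 → f/1.2 — 2/3 stop larger aperture (brighter).
Shutter speed: 1/13 → 1/15 → 1/20 → 1/25 → 1/30 → 1/40 → 1/50 → 1/60 → 1/80 → 1/100 — 3 stops shorter (darker).
Net so far: 1 stop darker. ISO: 16000 → 20000 → 25600 → 32000.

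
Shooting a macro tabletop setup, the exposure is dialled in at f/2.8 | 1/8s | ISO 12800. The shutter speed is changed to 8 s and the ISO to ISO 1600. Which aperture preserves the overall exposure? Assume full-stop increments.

f/8

Shutter speed: 1/8 → 1/4 → 1/2 → 1 → 2 → 4 → 8 — 6 stops longer (brighter).
ISO: 12800 → 6400 → 3200 → 1600 — 3 stops lower (darker).
Net change so far: 3 stops brighter. Offset with the aperture: f/2.8 → f/4 → f/5.6 → f/8.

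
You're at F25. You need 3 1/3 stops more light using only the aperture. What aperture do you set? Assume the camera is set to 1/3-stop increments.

f/8

Aperture: f/25 → f/22 → f/20 → f/18 → f/16 → f/14 → f/13 → f/11 → f/10 → f/9 → f/8 — 3 1/3 stops larger aperture (brighter).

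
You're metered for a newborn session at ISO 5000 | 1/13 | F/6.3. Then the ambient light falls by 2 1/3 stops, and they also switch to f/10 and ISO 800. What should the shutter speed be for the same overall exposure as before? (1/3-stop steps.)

6 s

Scene light: 2 1/3 stops darker.
Aperture: f/6.3 → f/7.1 → f/8 → f/9 → f/10 — 1 1/3 stops stopped down (darker).
ISO: 5000 → 4000 → 3200 → 2500 → 2000 → 1600 → 1250 → 1000 → 800 — 2 2/3 stops lower (darker).
Net so far: 6 1/3 stops darker. Shutter speed: 1/13 → 1/10 → 1/8 → 1/6 → 1/5 → 1/4 → 0.3 → 0.4 → 0.5 → 0.6 → 0.8 → 1 → 1.3 → 1.6 → 2 → 2.5 → 3.2 → 4 → 5 → 6.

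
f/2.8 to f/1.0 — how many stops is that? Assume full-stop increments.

f/2.8 → f/2 → f/1.4 → f/1.0 — count the steps: 3 stops.

3 stops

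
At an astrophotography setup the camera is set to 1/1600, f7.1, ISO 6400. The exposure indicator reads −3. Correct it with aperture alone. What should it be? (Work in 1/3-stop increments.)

f/2.5

Underexposed by 3 stops → need 3 stops brighter.
Aperture: f/7.1 → f/6.3 → f/5.6 → f/5 → f/4.5 → f/4 → f/3.5 → f/3.2 → f/2.8 → f/2.5.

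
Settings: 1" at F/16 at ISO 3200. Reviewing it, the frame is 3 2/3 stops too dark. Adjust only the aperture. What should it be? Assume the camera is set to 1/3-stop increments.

f/4.5

Underexposed by 3 2/3 stops → need 3 2/3 stops brighter.
Aperture: f/16 → f/14 → f/13 → f/11 → f/10 → f/9 → f/8 → f/7.1 → f/6.3 → f/5.6 → f/5 → f/4.5.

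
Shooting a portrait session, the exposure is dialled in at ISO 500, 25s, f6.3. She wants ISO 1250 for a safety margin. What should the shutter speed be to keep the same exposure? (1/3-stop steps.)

ISO: 500 → 640 → 800 → 1000 → 1250 — 1 1/3 stops raised (brighter).
Need 1 1/3 stops darker from the shutter speed: 25 → 20 → 15 → 13 → 10.

10 s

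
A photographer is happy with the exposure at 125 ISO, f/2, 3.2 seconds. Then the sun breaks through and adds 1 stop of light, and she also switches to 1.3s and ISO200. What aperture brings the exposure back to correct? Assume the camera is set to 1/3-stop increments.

Scene light: 1 stop brighter.
Shutter speed: 3.2 → 2.5 → 2 → 1.6 → 1.3 — 1 1/3 stops shorter (darker).
ISO: 125 → 160 → 200 — 2/3 stop raised (brighter).
Net so far: 1/3 stop brighter. Aperture: f/2 → f/2.2.

f/2.2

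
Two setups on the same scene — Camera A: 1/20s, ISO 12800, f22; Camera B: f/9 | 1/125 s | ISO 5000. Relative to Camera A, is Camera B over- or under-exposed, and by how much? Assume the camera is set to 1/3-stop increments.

1 1/3 stops darker

Aperture: f/22 → f/20 → f/18 → f/16 → f/14 → f/13 → f/11 → f/10 → f/9 — 2 2/3 stops wider (brighter).
Shutter speed: 1/20 → 1/25 → 1/30 → 1/40 → 1/50 → 1/60 → 1/80 → 1/100 → 1/125 — 2 2/3 stops faster (darker).
ISO: 12800 → 10000 → 8000 → 6400 → 5000 — 1 1/3 stops lower (darker).
Net: +2 2/3 −2 2/3 −1 1/3 = −1 1/3 stops.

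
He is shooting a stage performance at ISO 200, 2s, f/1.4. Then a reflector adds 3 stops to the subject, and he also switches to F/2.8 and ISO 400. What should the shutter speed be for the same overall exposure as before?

1/2s

Scene light: 3 stops brighter.
Aperture: f/1.4 → f/2 → f/2.8 — 2 stops narrower (darker).
ISO: 200 → 400 — 1 stop raised (brighter).
Net so far: 2 stops brighter. Shutter speed: 2 → 1 → 1/2.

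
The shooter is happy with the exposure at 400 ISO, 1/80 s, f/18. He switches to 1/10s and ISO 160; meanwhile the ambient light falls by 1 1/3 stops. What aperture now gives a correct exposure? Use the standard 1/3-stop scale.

Scene light: 1 1/3 stops darker.
Shutter speed: 1/80 → 1/60 → 1/50 → 1/40 → 1/30 → 1/25 → 1/20 → 1/15 → 1/13 → 1/10 — 3 stops longer (brighter).
ISO: 400 → 320 → 250 → 200 → 160 — 1 1/3 stops dropped (darker).
Net so far: 1/3 stop brighter. Aperture: f/18 → f/20.

f/20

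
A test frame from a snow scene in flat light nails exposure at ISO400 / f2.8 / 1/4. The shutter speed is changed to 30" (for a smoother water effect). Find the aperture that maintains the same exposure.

Shutter speed: 1/4 → 1/2 → 1 → 2 → 4 → 8 → 15 → 30 — 7 stops longer (brighter).
Need 7 stops darker from the aperture: f/2.8 → f/4 → f/5.6 → f/8 → f/11 → f/16 → f/22 → f/32.

f/32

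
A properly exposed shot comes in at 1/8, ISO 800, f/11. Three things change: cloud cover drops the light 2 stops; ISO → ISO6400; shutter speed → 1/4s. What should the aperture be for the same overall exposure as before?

f/22

Scene light: 2 stops darker.
ISO: 800 → 1600 → 3200 → 6400 — 3 stops raised (brighter).
Shutter speed: 1/8 → 1/4 — 1 stop longer (brighter).
Net so far: 2 stops brighter. Aperture: f/11 → f/16 → f/22.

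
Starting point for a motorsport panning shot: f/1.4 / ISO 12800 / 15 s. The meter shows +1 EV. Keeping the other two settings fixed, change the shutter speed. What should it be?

8 s

Overexposed by 1 stop → need 1 stop darker.
Shutter speed: 15 → 8.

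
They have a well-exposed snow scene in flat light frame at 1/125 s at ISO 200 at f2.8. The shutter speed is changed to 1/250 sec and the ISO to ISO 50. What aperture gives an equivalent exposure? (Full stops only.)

Shutter speed: 1/125 → 1/250 — 1 stop shorter (darker).
ISO: 200 → 100 → 50 — 2 stops dropped (darker).
Net change so far: 3 stops darker. Offset with the aperture: f/2.8 → f/2 → f/1.4 → f/1.0.

f/1.0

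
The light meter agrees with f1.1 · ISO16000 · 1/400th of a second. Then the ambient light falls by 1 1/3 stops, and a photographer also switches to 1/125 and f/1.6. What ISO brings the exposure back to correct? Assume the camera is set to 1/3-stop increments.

Scene light: 1 1/3 stops darker.
Shutter speed: 1/400 → 1/320 → 1/250 → 1/200 → 1/160 → 1/125 — 1 2/3 stops longer (brighter).
Aperture: f/1.1 → f/1.2 → f/1.4 → f/1.6 — 1 stop stopped down (darker).
Net so far: 2/3 stop darker. ISO: 16000 → 20000 → 25600.

ISO 25600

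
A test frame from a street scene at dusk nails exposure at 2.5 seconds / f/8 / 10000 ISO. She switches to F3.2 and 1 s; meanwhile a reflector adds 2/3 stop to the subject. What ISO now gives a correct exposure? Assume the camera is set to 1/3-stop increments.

ISO 2500

Scene light: 2/3 stop brighter.
Aperture: f/8 → f/7.1 → f/6.3 → f/5.6 → f/5 → f/4.5 → f/4 → f/3.5 → f/3.2 — 2 2/3 stops wider (brighter).
Shutter speed: 2.5 → 2 → 1.6 → 1.3 → 1 — 1 1/3 stops shorter (darker).
Net so far: 2 stops brighter. ISO: 10000 → 8000 → 6400 → 5000 → 4000 → 3200 → 2500.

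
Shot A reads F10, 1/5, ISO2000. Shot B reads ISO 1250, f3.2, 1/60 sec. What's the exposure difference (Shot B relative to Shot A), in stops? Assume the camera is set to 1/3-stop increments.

1 stop darker

Aperture: f/10 → f/9 → f/8 → f/7.1 → f/6.3 → f/5.6 → f/5 → f/4.5 → f/4 → f/3.5 → f/3.2 — 3 1/3 stops larger aperture (brighter).
Shutter speed: 1/5 → 1/6 → 1/8 → 1/10 → 1/13 → 1/15 → 1/20 → 1/25 → 1/30 → 1/40 → 1/50 → 1/60 — 3 2/3 stops shorter (darker).
ISO: 2000 → 1600 → 1250 — 2/3 stop dropped (darker).
Net: +3 1/3 −3 2/3 −2/3 = −1 stop.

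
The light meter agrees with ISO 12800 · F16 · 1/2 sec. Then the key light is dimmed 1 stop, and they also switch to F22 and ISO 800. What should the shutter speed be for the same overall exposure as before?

30 s

Scene light: 1 stop darker.
Aperture: f/16 → f/22 — 1 stop stopped down (darker).
ISO: 12800 → 6400 → 3200 → 1600 → 800 — 4 stops lower (darker).
Net so far: 6 stops darker. Shutter speed: 1/2 → 1 → 2 → 4 → 8 → 15 → 30.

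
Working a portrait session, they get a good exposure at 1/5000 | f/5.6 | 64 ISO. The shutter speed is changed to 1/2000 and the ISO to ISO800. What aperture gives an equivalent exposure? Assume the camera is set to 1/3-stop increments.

f/32

Shutter speed: 1/5000 → 1/4000 → 1/3200 → 1/2500 → 1/2000 — 1 1/3 stops longer (brighter).
ISO: 64 → 80 → 100 → 125 → 160 → 200 → 250 → 320 → 400 → 500 → 640 → 800 — 3 2/3 stops higher (brighter).
Net change so far: 5 stops brighter. Offset with the aperture: f/5.6 → f/6.3 → f/7.1 → f/8 → f/9 → f/10 → f/11 → f/13 → f/14 → f/16 → f/18 → f/20 → f/22 → f/25 → f/29 → f/32.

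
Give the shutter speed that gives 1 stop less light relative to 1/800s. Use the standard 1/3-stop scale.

Shutter speed: 1/800 → 1/1000 → 1/1250 → 1/1600 — 1 stop shorter (darker).

1/1600s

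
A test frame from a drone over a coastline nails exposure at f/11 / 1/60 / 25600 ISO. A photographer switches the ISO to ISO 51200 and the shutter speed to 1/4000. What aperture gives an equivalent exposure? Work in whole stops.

f/2

ISO: 25600 → 51200 — 1 stop higher (brighter).
Shutter speed: 1/60 → 1/125 → 1/250 → 1/500 → 1/1000 → 1/2000 → 1/4000 — 6 stops shorter (darker).
Net change so far: 5 stops darker. Offset with the aperture: f/11 → f/8 → f/5.6 → f/4 → f/2.8 → f/2.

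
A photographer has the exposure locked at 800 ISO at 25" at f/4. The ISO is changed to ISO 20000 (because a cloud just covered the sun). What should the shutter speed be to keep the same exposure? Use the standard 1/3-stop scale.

ISO: 800 → 1000 → 1250 → 1600 → 2000 → 2500 → 3200 → 4000 → 5000 → 6400 → 8000 → 10000 → 12800 → 16000 → 20000 — 4 2/3 stops raised (brighter).
Need 4 2/3 stops darker from the shutter speed: 25 → 20 → 15 → 13 → 10 → 8 → 6 → 5 → 4 → 3.2 → 2.5 → 2 → 1.6 → 1.3 → 1.

1 s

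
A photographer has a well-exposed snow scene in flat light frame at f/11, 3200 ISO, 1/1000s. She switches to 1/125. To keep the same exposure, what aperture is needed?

Shutter speed: 1/1000 → 1/500 → 1/250 → 1/125 — 3 stops slower (brighter).
Need 3 stops darker from the aperture: f/11 → f/16 → f/22 → f/32.

f/32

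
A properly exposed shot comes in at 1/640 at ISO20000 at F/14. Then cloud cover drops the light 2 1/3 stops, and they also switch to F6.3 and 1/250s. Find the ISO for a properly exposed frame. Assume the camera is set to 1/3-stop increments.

Scene light: 2 1/3 stops darker.
Aperture: f/14 → f/13 → f/11 → f/10 → f/9 → f/8 → f/7.1 → f/6.3 — 2 1/3 stops larger aperture (brighter).
Shutter speed: 1/640 → 1/500 → 1/400 → 1/320 → 1/250 — 1 1/3 stops slower (brighter).
Net so far: 1 1/3 stops brighter. ISO: 20000 → 16000 → 12800 → 10000 → 8000.

ISO 8000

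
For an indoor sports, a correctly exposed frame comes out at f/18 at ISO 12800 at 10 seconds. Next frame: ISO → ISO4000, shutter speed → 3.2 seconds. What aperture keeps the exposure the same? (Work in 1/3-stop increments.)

f/5.6

ISO: 12800 → 10000 → 8000 → 6400 → 5000 → 4000 — 1 2/3 stops lower (darker).
Shutter speed: 10 → 8 → 6 → 5 → 4 → 3.2 — 1 2/3 stops shorter (darker).
Net change so far: 3 1/3 stops darker. Offset with the aperture: f/18 → f/16 → f/14 → f/13 → f/11 → f/10 → f/9 → f/8 → f/7.1 → f/6.3 → f/5.6.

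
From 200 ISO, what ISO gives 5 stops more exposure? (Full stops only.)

ISO: 200 → 400 → 800 → 1600 → 3200 → 6400 — 5 stops raised (brighter).

ISO 6400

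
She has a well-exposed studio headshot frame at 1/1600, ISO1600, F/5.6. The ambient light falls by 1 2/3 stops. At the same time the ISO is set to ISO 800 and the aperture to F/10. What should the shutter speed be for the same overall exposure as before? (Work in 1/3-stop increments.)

Scene light: 1 2/3 stops darker.
ISO: 1600 → 1250 → 1000 → 800 — 1 stop lower (darker).
Aperture: f/5.6 → f/6.3 → f/7.1 → f/8 → f/9 → f/10 — 1 2/3 stops smaller aperture (darker).
Net so far: 4 1/3 stops darker. Shutter speed: 1/1600 → 1/1250 → 1/1000 → 1/800 → 1/640 → 1/500 → 1/400 → 1/320 → 1/250 → 1/200 → 1/160 → 1/125 → 1/100 → 1/80.

1/80s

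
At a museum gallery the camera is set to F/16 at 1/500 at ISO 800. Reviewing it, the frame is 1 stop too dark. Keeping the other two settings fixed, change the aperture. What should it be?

f/11

Underexposed by 1 stop → need 1 stop brighter.
Aperture: f/16 → f/11.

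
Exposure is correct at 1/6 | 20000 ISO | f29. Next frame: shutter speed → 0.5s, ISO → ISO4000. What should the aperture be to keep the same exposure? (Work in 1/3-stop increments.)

f/22

Shutter speed: 1/6 → 1/5 → 1/4 → 0.3 → 0.4 → 0.5 — 1 2/3 stops longer (brighter).
ISO: 20000 → 16000 → 12800 → 10000 → 8000 → 6400 → 5000 → 4000 — 2 1/3 stops lower (darker).
Net change so far: 2/3 stop darker. Offset with the aperture: f/29 → f/25 → f/22.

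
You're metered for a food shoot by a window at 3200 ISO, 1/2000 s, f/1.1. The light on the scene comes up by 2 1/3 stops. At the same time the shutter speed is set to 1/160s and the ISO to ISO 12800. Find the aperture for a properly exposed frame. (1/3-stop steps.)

f/18

Scene light: 2 1/3 stops brighter.
Shutter speed: 1/2000 → 1/1600 → 1/1250 → 1/1000 → 1/800 → 1/640 → 1/500 → 1/400 → 1/320 → 1/250 → 1/200 → 1/160 — 3 2/3 stops longer (brighter).
ISO: 3200 → 4000 → 5000 → 6400 → 8000 → 10000 → 12800 — 2 stops higher (brighter).
Net so far: 8 stops brighter. Aperture: f/1.1 → f/1.2 → f/1.4 → f/1.6 → f/1.8 → f/2 → f/2.2 → f/2.5 → f/2.8 → f/3.2 → f/3.5 → f/4 → f/4.5 → f/5 → f/5.6 → f/6.3 → f/7.1 → f/8 → f/9 → f/10 → f/11 → f/13 → f/14 → f/16 → f/18.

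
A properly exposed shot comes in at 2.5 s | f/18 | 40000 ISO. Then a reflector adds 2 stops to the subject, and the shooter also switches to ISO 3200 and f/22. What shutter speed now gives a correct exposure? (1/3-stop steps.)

13 s

Scene light: 2 stops brighter.
ISO: 40000 → 32000 → 25600 → 20000 → 16000 → 12800 → 10000 → 8000 → 6400 → 5000 → 4000 → 3200 — 3 2/3 stops dropped (darker).
Aperture: f/18 → f/20 → f/22 — 2/3 stop narrower (darker).
Net so far: 2 1/3 stops darker. Shutter speed: 2.5 → 3.2 → 4 → 5 → 6 → 8 → 10 → 13.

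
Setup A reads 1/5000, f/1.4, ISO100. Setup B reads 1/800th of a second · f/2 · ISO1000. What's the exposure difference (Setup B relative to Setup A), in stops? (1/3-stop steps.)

Aperture: f/1.4 → f/1.6 → f/1.8 → f/2 — 1 stop smaller aperture (darker).
Shutter speed: 1/5000 → 1/4000 → 1/3200 → 1/2500 → 1/2000 → 1/1600 → 1/1250 → 1/1000 → 1/800 — 2 2/3 stops longer (brighter).
ISO: 100 → 125 → 160 → 200 → 250 → 320 → 400 → 500 → 640 → 800 → 1000 — 3 1/3 stops higher (brighter).
Net: −1 +2 2/3 +3 1/3 = +5 stops.

5 stops brighter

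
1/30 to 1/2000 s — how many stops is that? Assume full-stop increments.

6 stops

1/30 → 1/60 → 1/125 → 1/250 → 1/500 → 1/1000 → 1/2000 — count the steps: 6 stops.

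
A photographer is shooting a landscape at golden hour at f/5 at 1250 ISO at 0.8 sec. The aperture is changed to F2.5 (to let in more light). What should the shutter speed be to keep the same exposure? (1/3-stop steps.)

1/5s

Aperture: f/5 → f/4.5 → f/4 → f/3.5 → f/3.2 → f/2.8 → f/2.5 — 2 stops larger aperture (brighter).
Need 2 stops darker from the shutter speed: 0.8 → 0.6 → 0.5 → 0.4 → 0.3 → 1/4 → 1/5.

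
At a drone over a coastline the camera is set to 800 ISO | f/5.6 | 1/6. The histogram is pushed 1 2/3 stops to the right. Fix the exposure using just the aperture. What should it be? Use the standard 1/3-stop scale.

Overexposed by 1 2/3 stops → need 1 2/3 stops darker.
Aperture: f/5.6 → f/6.3 → f/7.1 → f/8 → f/9 → f/10.

f/10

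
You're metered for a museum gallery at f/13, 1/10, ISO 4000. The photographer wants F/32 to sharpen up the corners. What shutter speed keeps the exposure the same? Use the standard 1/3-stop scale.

0.6 s

Aperture: f/13 → f/14 → f/16 → f/18 → f/20 → f/22 → f/25 → f/29 → f/32 — 2 2/3 stops stopped down (darker).
Need 2 2/3 stops brighter from the shutter speed: 1/10 → 1/8 → 1/6 → 1/5 → 1/4 → 0.3 → 0.4 → 0.5 → 0.6.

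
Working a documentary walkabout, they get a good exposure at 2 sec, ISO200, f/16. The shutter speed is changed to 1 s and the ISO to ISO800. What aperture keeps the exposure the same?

f/22

Shutter speed: 2 → 1 — 1 stop shorter (darker).
ISO: 200 → 400 → 800 — 2 stops raised (brighter).
Net change so far: 1 stop brighter. Offset with the aperture: f/16 → f/22.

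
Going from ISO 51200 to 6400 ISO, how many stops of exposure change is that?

51200 → 25600 → 12800 → 6400 — count the steps: 3 stops.

3 stops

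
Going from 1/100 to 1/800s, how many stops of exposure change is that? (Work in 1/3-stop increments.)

3 stops

1/100 → 1/125 → 1/160 → 1/200 → 1/250 → 1/320 → 1/400 → 1/500 → 1/640 → 1/800 — count the steps: 9 third-stops = 3 stops.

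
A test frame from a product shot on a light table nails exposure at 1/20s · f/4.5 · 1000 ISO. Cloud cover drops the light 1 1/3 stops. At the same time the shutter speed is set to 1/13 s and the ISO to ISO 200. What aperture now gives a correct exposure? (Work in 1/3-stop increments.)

Scene light: 1 1/3 stops darker.
Shutter speed: 1/20 → 1/15 → 1/13 — 2/3 stop slower (brighter).
ISO: 1000 → 800 → 640 → 500 → 400 → 320 → 250 → 200 — 2 1/3 stops lower (darker).
Net so far: 3 stops darker. Aperture: f/4.5 → f/4 → f/3.5 → f/3.2 → f/2.8 → f/2.5 → f/2.2 → f/2 → f/1.8 → f/1.6.

f/1.6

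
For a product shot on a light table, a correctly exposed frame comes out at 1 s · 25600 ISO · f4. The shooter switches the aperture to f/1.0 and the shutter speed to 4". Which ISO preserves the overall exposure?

Aperture: f/4 → f/2.8 → f/2 → f/1.4 → f/1.0 — 4 stops larger aperture (brighter).
Shutter speed: 1 → 2 → 4 — 2 stops longer (brighter).
Net change so far: 6 stops brighter. Offset with the ISO: 25600 → 12800 → 6400 → 3200 → 1600 → 800 → 400.

ISO 400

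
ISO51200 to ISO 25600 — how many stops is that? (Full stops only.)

1 stop

51200 → 25600 — count the steps: 1 stop.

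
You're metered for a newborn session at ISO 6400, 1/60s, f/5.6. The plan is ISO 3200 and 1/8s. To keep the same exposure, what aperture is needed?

f/11

ISO: 6400 → 3200 — 1 stop lower (darker).
Shutter speed: 1/60 → 1/30 → 1/15 → 1/8 — 3 stops longer (brighter).
Net change so far: 2 stops brighter. Offset with the aperture: f/5.6 → f/8 → f/11.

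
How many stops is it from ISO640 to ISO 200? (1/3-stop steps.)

1 2/3 stops

640 → 500 → 400 → 320 → 250 → 200 — count the steps: 5 third-stops = 1 2/3 stops.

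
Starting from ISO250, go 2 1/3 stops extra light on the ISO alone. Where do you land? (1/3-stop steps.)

ISO 1250

ISO: 250 → 320 → 400 → 500 → 640 → 800 → 1000 → 1250 — 2 1/3 stops raised (brighter).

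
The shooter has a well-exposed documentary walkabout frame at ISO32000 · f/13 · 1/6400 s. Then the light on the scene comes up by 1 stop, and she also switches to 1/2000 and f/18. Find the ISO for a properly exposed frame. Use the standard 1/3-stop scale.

Scene light: 1 stop brighter.
Shutter speed: 1/6400 → 1/5000 → 1/4000 → 1/3200 → 1/2500 → 1/2000 — 1 2/3 stops longer (brighter).
Aperture: f/13 → f/14 → f/16 → f/18 — 1 stop narrower (darker).
Net so far: 1 2/3 stops brighter. ISO: 32000 → 25600 → 20000 → 16000 → 12800 → 10000.

ISO 10000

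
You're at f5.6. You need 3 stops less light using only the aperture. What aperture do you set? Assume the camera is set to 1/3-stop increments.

Aperture: f/5.6 → f/6.3 → f/7.1 → f/8 → f/9 → f/10 → f/11 → f/13 → f/14 → f/16 — 3 stops stopped down (darker).

f/16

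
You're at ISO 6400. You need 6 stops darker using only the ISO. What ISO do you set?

ISO 100

ISO: 6400 → 3200 → 1600 → 800 → 400 → 200 → 100 — 6 stops lower (darker).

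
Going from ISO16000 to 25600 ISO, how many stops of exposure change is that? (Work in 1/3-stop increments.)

16000 → 20000 → 25600 — count the steps: 2 third-stops = 2/3 stop.

2/3 stop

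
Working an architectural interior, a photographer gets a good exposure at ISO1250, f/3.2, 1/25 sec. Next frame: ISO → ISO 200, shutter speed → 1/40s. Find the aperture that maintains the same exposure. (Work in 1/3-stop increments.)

ISO: 1250 → 1000 → 800 → 640 → 500 → 400 → 320 → 250 → 200 — 2 2/3 stops lower (darker).
Shutter speed: 1/25 → 1/30 → 1/40 — 2/3 stop shorter (darker).
Net change so far: 3 1/3 stops darker. Offset with the aperture: f/3.2 → f/2.8 → f/2.5 → f/2.2 → f/2 → f/1.8 → f/1.6 → f/1.4 → f/1.2 → f/1.1 → f/1.0.

f/1.0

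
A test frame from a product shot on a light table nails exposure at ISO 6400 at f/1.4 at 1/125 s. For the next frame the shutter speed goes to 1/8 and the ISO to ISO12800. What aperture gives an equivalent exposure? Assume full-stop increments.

f/8

Shutter speed: 1/125 → 1/60 → 1/30 → 1/15 → 1/8 — 4 stops longer (brighter).
ISO: 6400 → 12800 — 1 stop raised (brighter).
Net change so far: 5 stops brighter. Offset with the aperture: f/1.4 → f/2 → f/2.8 → f/4 → f/5.6 → f/8.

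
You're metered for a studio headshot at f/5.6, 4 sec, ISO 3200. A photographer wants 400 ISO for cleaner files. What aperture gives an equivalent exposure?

ISO: 3200 → 1600 → 800 → 400 — 3 stops dropped (darker).
Need 3 stops brighter from the aperture: f/5.6 → f/4 → f/2.8 → f/2.

f/2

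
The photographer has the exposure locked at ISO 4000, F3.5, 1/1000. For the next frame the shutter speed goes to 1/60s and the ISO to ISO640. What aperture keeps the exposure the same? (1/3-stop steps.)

Shutter speed: 1/1000 → 1/800 → 1/640 → 1/500 → 1/400 → 1/320 → 1/250 → 1/200 → 1/160 → 1/125 → 1/100 → 1/80 → 1/60 — 4 stops slower (brighter).
ISO: 4000 → 3200 → 2500 → 2000 → 1600 → 1250 → 1000 → 800 → 640 — 2 2/3 stops lower (darker).
Net change so far: 1 1/3 stops brighter. Offset with the aperture: f/3.5 → f/4 → f/4.5 → f/5 → f/5.6.

f/5.6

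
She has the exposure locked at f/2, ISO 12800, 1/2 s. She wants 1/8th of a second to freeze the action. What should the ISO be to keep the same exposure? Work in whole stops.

ISO 51200

Shutter speed: 1/2 → 1/4 → 1/8 — 2 stops shorter (darker).
Need 2 stops brighter from the ISO: 12800 → 25600 → 51200.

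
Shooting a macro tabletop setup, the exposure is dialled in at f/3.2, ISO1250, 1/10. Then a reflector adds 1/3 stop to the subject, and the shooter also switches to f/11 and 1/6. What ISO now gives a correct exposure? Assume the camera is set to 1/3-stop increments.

Scene light: 1/3 stop brighter.
Aperture: f/3.2 → f/3.5 → f/4 → f/4.5 → f/5 → f/5.6 → f/6.3 → f/7.1 → f/8 → f/9 → f/10 → f/11 — 3 2/3 stops stopped down (darker).
Shutter speed: 1/10 → 1/8 → 1/6 — 2/3 stop longer (brighter).
Net so far: 2 2/3 stops darker. ISO: 1250 → 1600 → 2000 → 2500 → 3200 → 4000 → 5000 → 6400 → 8000.

ISO 8000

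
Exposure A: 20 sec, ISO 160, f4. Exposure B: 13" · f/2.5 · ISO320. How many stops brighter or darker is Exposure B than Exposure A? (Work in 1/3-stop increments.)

Aperture: f/4 → f/3.5 → f/3.2 → f/2.8 → f/2.5 — 1 1/3 stops opened up (brighter).
Shutter speed: 20 → 15 → 13 — 2/3 stop faster (darker).
ISO: 160 → 200 → 250 → 320 — 1 stop higher (brighter).
Net: +1 1/3 −2/3 +1 = +1 2/3 stops.

1 2/3 stops brighter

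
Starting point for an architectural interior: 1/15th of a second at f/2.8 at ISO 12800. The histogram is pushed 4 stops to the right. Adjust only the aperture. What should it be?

Overexposed by 4 stops → need 4 stops darker.
Aperture: f/2.8 → f/4 → f/5.6 → f/8 → f/11.

f/11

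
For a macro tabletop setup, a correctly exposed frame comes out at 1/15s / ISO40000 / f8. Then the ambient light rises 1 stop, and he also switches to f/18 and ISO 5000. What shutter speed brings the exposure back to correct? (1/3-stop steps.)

1.3 s

Scene light: 1 stop brighter.
Aperture: f/8 → f/9 → f/10 → f/11 → f/13 → f/14 → f/16 → f/18 — 2 1/3 stops stopped down (darker).
ISO: 40000 → 32000 → 25600 → 20000 → 16000 → 12800 → 10000 → 8000 → 6400 → 5000 — 3 stops dropped (darker).
Net so far: 4 1/3 stops darker. Shutter speed: 1/15 → 1/13 → 1/10 → 1/8 → 1/6 → 1/5 → 1/4 → 0.3 → 0.4 → 0.5 → 0.6 → 0.8 → 1 → 1.3.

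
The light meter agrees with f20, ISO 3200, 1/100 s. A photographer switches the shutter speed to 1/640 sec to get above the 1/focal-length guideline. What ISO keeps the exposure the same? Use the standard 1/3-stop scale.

ISO 20000

Shutter speed: 1/100 → 1/125 → 1/160 → 1/200 → 1/250 → 1/320 → 1/400 → 1/500 → 1/640 — 2 2/3 stops faster (darker).
Need 2 2/3 stops brighter from the ISO: 3200 → 4000 → 5000 → 6400 → 8000 → 10000 → 12800 → 16000 → 20000.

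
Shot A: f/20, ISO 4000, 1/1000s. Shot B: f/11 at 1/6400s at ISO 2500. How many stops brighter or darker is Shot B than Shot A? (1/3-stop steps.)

Aperture: f/20 → f/18 → f/16 → f/14 → f/13 → f/11 — 1 2/3 stops wider (brighter).
Shutter speed: 1/1000 → 1/1250 → 1/1600 → 1/2000 → 1/2500 → 1/3200 → 1/4000 → 1/5000 → 1/6400 — 2 2/3 stops shorter (darker).
ISO: 4000 → 3200 → 2500 — 2/3 stop lower (darker).
Net: +1 2/3 −2 2/3 −2/3 = −1 2/3 stops.

1 2/3 stops darker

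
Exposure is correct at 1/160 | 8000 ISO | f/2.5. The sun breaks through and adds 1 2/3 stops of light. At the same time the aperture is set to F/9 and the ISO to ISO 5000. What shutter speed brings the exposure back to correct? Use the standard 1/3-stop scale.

1/25s

Scene light: 1 2/3 stops brighter.
Aperture: f/2.5 → f/2.8 → f/3.2 → f/3.5 → f/4 → f/4.5 → f/5 → f/5.6 → f/6.3 → f/7.1 → f/8 → f/9 — 3 2/3 stops stopped down (darker).
ISO: 8000 → 6400 → 5000 — 2/3 stop dropped (darker).
Net so far: 2 2/3 stops darker. Shutter speed: 1/160 → 1/125 → 1/100 → 1/80 → 1/60 → 1/50 → 1/40 → 1/30 → 1/25.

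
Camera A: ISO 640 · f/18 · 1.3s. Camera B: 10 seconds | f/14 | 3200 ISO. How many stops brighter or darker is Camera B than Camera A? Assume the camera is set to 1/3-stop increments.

Aperture: f/18 → f/16 → f/14 — 2/3 stop larger aperture (brighter).
Shutter speed: 1.3 → 1.6 → 2 → 2.5 → 3.2 → 4 → 5 → 6 → 8 → 10 — 3 stops slower (brighter).
ISO: 640 → 800 → 1000 → 1250 → 1600 → 2000 → 2500 → 3200 — 2 1/3 stops raised (brighter).
Net: +2/3 +3 +2 1/3 = +6 stops.

6 stops brighter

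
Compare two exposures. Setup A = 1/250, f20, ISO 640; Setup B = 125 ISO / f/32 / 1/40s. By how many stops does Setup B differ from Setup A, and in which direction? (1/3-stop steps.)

1 stop darker

Aperture: f/20 → f/22 → f/25 → f/29 → f/32 — 1 1/3 stops smaller aperture (darker).
Shutter speed: 1/250 → 1/200 → 1/160 → 1/125 → 1/100 → 1/80 → 1/60 → 1/50 → 1/40 — 2 2/3 stops slower (brighter).
ISO: 640 → 500 → 400 → 320 → 250 → 200 → 160 → 125 — 2 1/3 stops lower (darker).
Net: −1 1/3 +2 2/3 −2 1/3 = −1 stop.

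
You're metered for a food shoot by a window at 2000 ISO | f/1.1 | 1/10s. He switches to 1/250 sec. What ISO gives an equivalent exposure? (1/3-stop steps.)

Shutter speed: 1/10 → 1/13 → 1/15 → 1/20 → 1/25 → 1/30 → 1/40 → 1/50 → 1/60 → 1/80 → 1/100 → 1/125 → 1/160 → 1/200 → 1/250 — 4 2/3 stops faster (darker).
Need 4 2/3 stops brighter from the ISO: 2000 → 2500 → 3200 → 4000 → 5000 → 6400 → 8000 → 10000 → 12800 → 16000 → 20000 → 25600 → 32000 → 40000 → 51200.

ISO 51200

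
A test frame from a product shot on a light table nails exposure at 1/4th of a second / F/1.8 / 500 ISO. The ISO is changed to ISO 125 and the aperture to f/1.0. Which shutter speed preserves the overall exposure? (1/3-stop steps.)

ISO: 500 → 400 → 320 → 250 → 200 → 160 → 125 — 2 stops lower (darker).
Aperture: f/1.8 → f/1.6 → f/1.4 → f/1.2 → f/1.1 → f/1.0 — 1 2/3 stops wider (brighter).
Net change so far: 1/3 stop darker. Offset with the shutter speed: 1/4 → 0.3.

0.3 s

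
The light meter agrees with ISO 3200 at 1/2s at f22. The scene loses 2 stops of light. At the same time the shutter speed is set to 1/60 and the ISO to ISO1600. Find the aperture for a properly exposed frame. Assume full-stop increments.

f/1.4

Scene light: 2 stops darker.
Shutter speed: 1/2 → 1/4 → 1/8 → 1/15 → 1/30 → 1/60 — 5 stops faster (darker).
ISO: 3200 → 1600 — 1 stop dropped (darker).
Net so far: 8 stops darker. Aperture: f/22 → f/16 → f/11 → f/8 → f/5.6 → f/4 → f/2.8 → f/2 → f/1.4.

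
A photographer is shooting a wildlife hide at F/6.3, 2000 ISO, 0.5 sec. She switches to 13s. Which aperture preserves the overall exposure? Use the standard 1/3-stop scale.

Shutter speed: 0.5 → 0.6 → 0.8 → 1 → 1.3 → 1.6 → 2 → 2.5 → 3.2 → 4 → 5 → 6 → 8 → 10 → 13 — 4 2/3 stops longer (brighter).
Need 4 2/3 stops darker from the aperture: f/6.3 → f/7.1 → f/8 → f/9 → f/10 → f/11 → f/13 → f/14 → f/16 → f/18 → f/20 → f/22 → f/25 → f/29 → f/32.

f/32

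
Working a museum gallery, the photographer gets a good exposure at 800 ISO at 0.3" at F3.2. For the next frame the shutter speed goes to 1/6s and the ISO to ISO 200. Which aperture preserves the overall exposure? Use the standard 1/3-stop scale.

f/1.1

Shutter speed: 0.3 → 1/4 → 1/5 → 1/6 — 1 stop shorter (darker).
ISO: 800 → 640 → 500 → 400 → 320 → 250 → 200 — 2 stops dropped (darker).
Net change so far: 3 stops darker. Offset with the aperture: f/3.2 → f/2.8 → f/2.5 → f/2.2 → f/2 → f/1.8 → f/1.6 → f/1.4 → f/1.2 → f/1.1.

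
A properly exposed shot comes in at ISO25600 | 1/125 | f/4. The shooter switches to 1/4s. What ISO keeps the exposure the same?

Shutter speed: 1/125 → 1/60 → 1/30 → 1/15 → 1/8 → 1/4 — 5 stops longer (brighter).
Need 5 stops darker from the ISO: 25600 → 12800 → 6400 → 3200 → 1600 → 800.

ISO 800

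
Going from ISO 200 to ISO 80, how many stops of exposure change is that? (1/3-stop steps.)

1 1/3 stops

200 → 160 → 125 → 100 → 80 — count the steps: 4 third-stops = 1 1/3 stops.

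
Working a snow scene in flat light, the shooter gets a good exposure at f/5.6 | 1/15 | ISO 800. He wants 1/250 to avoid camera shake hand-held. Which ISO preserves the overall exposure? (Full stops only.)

Shutter speed: 1/15 → 1/30 → 1/60 → 1/125 → 1/250 — 4 stops shorter (darker).
Need 4 stops brighter from the ISO: 800 → 1600 → 3200 → 6400 → 12800.

ISO 12800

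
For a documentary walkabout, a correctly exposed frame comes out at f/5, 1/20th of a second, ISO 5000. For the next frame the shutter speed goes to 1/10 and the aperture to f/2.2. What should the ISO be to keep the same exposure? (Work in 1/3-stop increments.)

Shutter speed: 1/20 → 1/15 → 1/13 → 1/10 — 1 stop slower (brighter).
Aperture: f/5 → f/4.5 → f/4 → f/3.5 → f/3.2 → f/2.8 → f/2.5 → f/2.2 — 2 1/3 stops opened up (brighter).
Net change so far: 3 1/3 stops brighter. Offset with the ISO: 5000 → 4000 → 3200 → 2500 → 2000 → 1600 → 1250 → 1000 → 800 → 640 → 500.

ISO 500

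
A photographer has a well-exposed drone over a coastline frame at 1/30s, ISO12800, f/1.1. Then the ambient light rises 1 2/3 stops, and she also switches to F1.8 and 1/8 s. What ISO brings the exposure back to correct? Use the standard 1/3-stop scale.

Scene light: 1 2/3 stops brighter.
Aperture: f/1.1 → f/1.2 → f/1.4 → f/1.6 → f/1.8 — 1 1/3 stops stopped down (darker).
Shutter speed: 1/30 → 1/25 → 1/20 → 1/15 → 1/13 → 1/10 → 1/8 — 2 stops longer (brighter).
Net so far: 2 1/3 stops brighter. ISO: 12800 → 10000 → 8000 → 6400 → 5000 → 4000 → 3200 → 2500.

ISO 2500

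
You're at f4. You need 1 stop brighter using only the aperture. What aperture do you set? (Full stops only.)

Aperture: f/4 → f/2.8 — 1 stop wider (brighter).

f/2.8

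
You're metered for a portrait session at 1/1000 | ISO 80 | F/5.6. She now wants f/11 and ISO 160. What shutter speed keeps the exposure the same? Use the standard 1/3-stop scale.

1/500s

Aperture: f/5.6 → f/6.3 → f/7.1 → f/8 → f/9 → f/10 → f/11 — 2 stops stopped down (darker).
ISO: 80 → 100 → 125 → 160 — 1 stop higher (brighter).
Net change so far: 1 stop darker. Offset with the shutter speed: 1/1000 → 1/800 → 1/640 → 1/500.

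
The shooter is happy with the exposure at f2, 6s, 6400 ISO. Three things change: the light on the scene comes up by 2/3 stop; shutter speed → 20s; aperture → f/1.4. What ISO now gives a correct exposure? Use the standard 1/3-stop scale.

Scene light: 2/3 stop brighter.
Shutter speed: 6 → 8 → 10 → 13 → 15 → 20 — 1 2/3 stops longer (brighter).
Aperture: f/2 → f/1.8 → f/1.6 → f/1.4 — 1 stop wider (brighter).
Net so far: 3 1/3 stops brighter. ISO: 6400 → 5000 → 4000 → 3200 → 2500 → 2000 → 1600 → 1250 → 1000 → 800 → 640.

ISO 640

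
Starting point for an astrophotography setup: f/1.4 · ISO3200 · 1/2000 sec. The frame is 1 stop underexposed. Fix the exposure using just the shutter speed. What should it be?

Underexposed by 1 stop → need 1 stop brighter.
Shutter speed: 1/2000 → 1/1000.

1/1000s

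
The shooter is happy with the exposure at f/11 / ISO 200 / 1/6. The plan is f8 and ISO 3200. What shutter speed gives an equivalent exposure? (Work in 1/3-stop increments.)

1/200s

Aperture: f/11 → f/10 → f/9 → f/8 — 1 stop larger aperture (brighter).
ISO: 200 → 250 → 320 → 400 → 500 → 640 → 800 → 1000 → 1250 → 1600 → 2000 → 2500 → 3200 — 4 stops raised (brighter).
Net change so far: 5 stops brighter. Offset with the shutter speed: 1/6 → 1/8 → 1/10 → 1/13 → 1/15 → 1/20 → 1/25 → 1/30 → 1/40 → 1/50 → 1/60 → 1/80 → 1/100 → 1/125 → 1/160 → 1/200.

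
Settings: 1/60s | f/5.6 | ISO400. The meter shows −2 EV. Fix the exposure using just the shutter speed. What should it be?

1/15s

Underexposed by 2 stops → need 2 stops brighter.
Shutter speed: 1/60 → 1/30 → 1/15.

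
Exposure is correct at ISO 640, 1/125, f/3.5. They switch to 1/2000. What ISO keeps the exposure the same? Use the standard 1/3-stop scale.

ISO 10000

Shutter speed: 1/125 → 1/160 → 1/200 → 1/250 → 1/320 → 1/400 → 1/500 → 1/640 → 1/800 → 1/1000 → 1/1250 → 1/1600 → 1/2000 — 4 stops shorter (darker).
Need 4 stops brighter from the ISO: 640 → 800 → 1000 → 1250 → 1600 → 2000 → 2500 → 3200 → 4000 → 5000 → 6400 → 8000 → 10000.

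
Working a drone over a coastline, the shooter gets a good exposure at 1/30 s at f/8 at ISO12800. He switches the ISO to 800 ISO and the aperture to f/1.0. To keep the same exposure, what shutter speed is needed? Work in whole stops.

ISO: 12800 → 6400 → 3200 → 1600 → 800 — 4 stops lower (darker).
Aperture: f/8 → f/5.6 → f/4 → f/2.8 → f/2 → f/1.4 → f/1.0 — 6 stops larger aperture (brighter).
Net change so far: 2 stops brighter. Offset with the shutter speed: 1/30 → 1/60 → 1/125.

1/125s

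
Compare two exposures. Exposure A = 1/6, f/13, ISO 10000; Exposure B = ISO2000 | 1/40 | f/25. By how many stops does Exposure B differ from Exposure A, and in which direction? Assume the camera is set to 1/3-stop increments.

Aperture: f/13 → f/14 → f/16 → f/18 → f/20 → f/22 → f/25 — 2 stops stopped down (darker).
Shutter speed: 1/6 → 1/8 → 1/10 → 1/13 → 1/15 → 1/20 → 1/25 → 1/30 → 1/40 — 2 2/3 stops faster (darker).
ISO: 10000 → 8000 → 6400 → 5000 → 4000 → 3200 → 2500 → 2000 — 2 1/3 stops lower (darker).
Net: −2 −2 2/3 −2 1/3 = −7 stops.

7 stops darker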